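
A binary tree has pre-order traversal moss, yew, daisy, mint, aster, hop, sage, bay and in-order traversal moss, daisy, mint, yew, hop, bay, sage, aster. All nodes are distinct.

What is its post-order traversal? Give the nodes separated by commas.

The first element of pre-order is the root; it splits in-order into left and right subtrees.
Root moss: left subtree has 0 nodes { }, right has 7 {daisy, mint, yew, hop, bay, sage, aster}.
  Root yew: left subtree has 2 nodes {daisy, mint}, right has 4 {hop, bay, sage, aster}.
    Root daisy: left subtree has 0 nodes { }, right has 1 {mint}.
    Root aster: left subtree has 3 nodes {hop, bay, sage}, right has 0 { }.
      Root hop: left subtree has 0 nodes { }, right has 2 {bay, sage}.
        Root sage: left subtree has 1 node {bay}, right has 0 { }.

mint, daisy, bay, sage, hop, aster, yew, moss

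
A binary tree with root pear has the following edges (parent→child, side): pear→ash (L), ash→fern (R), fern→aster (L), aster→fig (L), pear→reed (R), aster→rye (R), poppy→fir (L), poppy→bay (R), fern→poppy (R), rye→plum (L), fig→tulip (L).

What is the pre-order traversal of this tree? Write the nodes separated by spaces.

Pre-order visits the node, then its left subtree, then its right subtree.
Visit pear.
At pear: go left to ash.
  Visit ash.
  At ash: no left child.
  At ash: go right to fern.
    Visit fern.
    At fern: go left to aster.
      Visit aster.
      At aster: go left to fig.
        Visit fig.
        At fig: go left to tulip.
          tulip is a leaf — visit tulip.
        At fig: no right child.
      At aster: go right to rye.
        Visit rye.
        At rye: go left to plum.
          plum is a leaf — visit plum.
        At rye: no right child.
    At fern: go right to poppy.
      Visit poppy.
      At poppy: go left to fir.
        fir is a leaf — visit fir.
      At poppy: go right to bay.
        bay is a leaf — visit bay.
At pear: go right to reed.
  reed is a leaf — visit reed.

pear ash fern aster fig tulip rye plum poppy fir bay reed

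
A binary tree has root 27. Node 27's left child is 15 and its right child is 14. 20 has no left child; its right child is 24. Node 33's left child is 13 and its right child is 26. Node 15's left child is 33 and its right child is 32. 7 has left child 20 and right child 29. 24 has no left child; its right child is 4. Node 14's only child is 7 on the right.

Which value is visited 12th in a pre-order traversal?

29

Pre-order visits the node, then its left subtree, then its right subtree.
Visit 27.
At 27: go left to 15.
  Visit 15.
  At 15: go left to 33.
    Visit 33.
    At 33: go left to 13.
      13 is a leaf — visit 13.
    At 33: go right to 26.
      26 is a leaf — visit 26.
  At 15: go right to 32.
    32 is a leaf — visit 32.
At 27: go right to 14.
  Visit 14.
  At 14: no left child.
  At 14: go right to 7.
    Visit 7.
    At 7: go left to 20.
      Visit 20.
      At 20: no left child.
      At 20: go right to 24.
        Visit 24.
        At 24: no left child.
        At 24: go right to 4.
          4 is a leaf — visit 4.
    At 7: go right to 29.
      29 is a leaf — visit 29.
Full pre-order sequence: 27, 15, 33, 13, 26, 32, 14, 7, 20, 24, 4, 29.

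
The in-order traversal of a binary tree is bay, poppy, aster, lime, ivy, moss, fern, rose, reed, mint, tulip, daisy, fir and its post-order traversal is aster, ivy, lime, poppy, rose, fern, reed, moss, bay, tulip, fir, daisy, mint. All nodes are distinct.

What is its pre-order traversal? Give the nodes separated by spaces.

The last element of post-order is the root; it splits in-order into left and right subtrees.
Root mint: left subtree has 9 nodes {bay, poppy, aster, lime, ivy, moss, fern, rose, reed}, right has 3 {tulip, daisy, fir}.
  Root bay: left subtree has 0 nodes { }, right has 8 {poppy, aster, lime, ivy, moss, fern, rose, reed}.
    Root moss: left subtree has 4 nodes {poppy, aster, lime, ivy}, right has 3 {fern, rose, reed}.
      Root poppy: left subtree has 0 nodes { }, right has 3 {aster, lime, ivy}.
        Root lime: left subtree has 1 node {aster}, right has 1 {ivy}.
      Root reed: left subtree has 2 nodes {fern, rose}, right has 0 { }.
        Root fern: left subtree has 0 nodes { }, right has 1 {rose}.
  Root daisy: left subtree has 1 node {tulip}, right has 1 {fir}.

mint bay moss poppy lime aster ivy reed fern rose daisy tulip fir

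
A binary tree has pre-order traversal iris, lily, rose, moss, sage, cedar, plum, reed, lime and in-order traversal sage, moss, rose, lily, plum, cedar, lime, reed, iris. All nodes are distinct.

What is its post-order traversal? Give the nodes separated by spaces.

The first element of pre-order is the root; it splits in-order into left and right subtrees.
Root iris: left subtree has 8 nodes {sage, moss, rose, lily, plum, cedar, lime, reed}, right has 0 { }.
  Root lily: left subtree has 3 nodes {sage, moss, rose}, right has 4 {plum, cedar, lime, reed}.
    Root rose: left subtree has 2 nodes {sage, moss}, right has 0 { }.
      Root moss: left subtree has 1 node {sage}, right has 0 { }.
    Root cedar: left subtree has 1 node {plum}, right has 2 {lime, reed}.
      Root reed: left subtree has 1 node {lime}, right has 0 { }.

sage moss rose plum lime reed cedar lily iris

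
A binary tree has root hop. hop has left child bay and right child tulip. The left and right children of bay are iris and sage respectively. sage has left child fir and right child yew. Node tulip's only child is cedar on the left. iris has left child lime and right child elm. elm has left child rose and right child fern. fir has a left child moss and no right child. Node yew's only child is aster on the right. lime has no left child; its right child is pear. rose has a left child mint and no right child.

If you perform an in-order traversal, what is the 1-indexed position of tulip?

16

In-order visits the left subtree, then the node, then the right subtree.
At hop: go left to bay.
  At bay: go left to iris.
    At iris: go left to lime.
      At lime: no left child.
      Visit lime.
      At lime: go right to pear.
        pear is a leaf — visit pear.
    Visit iris.
    At iris: go right to elm.
      At elm: go left to rose.
        At rose: go left to mint.
          mint is a leaf — visit mint.
        Visit rose.
        At rose: no right child.
      Visit elm.
      At elm: go right to fern.
        fern is a leaf — visit fern.
  Visit bay.
  At bay: go right to sage.
    At sage: go left to fir.
      At fir: go left to moss.
        moss is a leaf — visit moss.
      Visit fir.
      At fir: no right child.
    Visit sage.
    At sage: go right to yew.
      At yew: no left child.
      Visit yew.
      At yew: go right to aster.
        aster is a leaf — visit aster.
Visit hop.
At hop: go right to tulip.
  At tulip: go left to cedar.
    cedar is a leaf — visit cedar.
  Visit tulip.
  At tulip: no right child.
Full in-order sequence: lime, pear, iris, mint, rose, elm, fern, bay, moss, fir, sage, yew, aster, hop, cedar, tulip.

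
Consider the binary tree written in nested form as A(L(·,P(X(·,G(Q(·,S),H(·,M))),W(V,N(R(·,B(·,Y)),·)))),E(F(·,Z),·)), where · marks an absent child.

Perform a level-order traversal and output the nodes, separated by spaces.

Level-order visits nodes level by level from the root, left to right within each level.
Level 0: A
Level 1: L, E
Level 2: P, F
Level 3: X, W, Z
Level 4: G, V, N
Level 5: Q, H, R
Level 6: S, M, B
Level 7: Y

A L E P F X W Z G V N Q H R S M B Y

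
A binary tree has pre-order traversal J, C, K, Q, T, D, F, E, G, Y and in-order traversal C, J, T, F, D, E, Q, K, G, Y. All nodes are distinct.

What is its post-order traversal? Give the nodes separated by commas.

C, F, E, D, T, Q, Y, G, K, J

The first element of pre-order is the root; it splits in-order into left and right subtrees.
Root J: left subtree has 1 node {C}, right has 8 {T, F, D, E, Q, K, G, Y}.
  Root K: left subtree has 5 nodes {T, F, D, E, Q}, right has 2 {G, Y}.
    Root Q: left subtree has 4 nodes {T, F, D, E}, right has 0 { }.
      Root T: left subtree has 0 nodes { }, right has 3 {F, D, E}.
        Root D: left subtree has 1 node {F}, right has 1 {E}.
    Root G: left subtree has 0 nodes { }, right has 1 {Y}.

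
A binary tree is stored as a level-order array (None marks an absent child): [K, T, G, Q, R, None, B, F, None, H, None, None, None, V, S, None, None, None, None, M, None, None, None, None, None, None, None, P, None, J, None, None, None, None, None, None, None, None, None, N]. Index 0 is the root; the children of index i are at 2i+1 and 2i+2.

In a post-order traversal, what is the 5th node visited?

H

Post-order visits the left subtree, then the right subtree, then the node.
At K: go left to T.
  At T: go left to Q.
    At Q: go left to F.
      F is a leaf — visit F.
    At Q: no right child.
    Visit Q.
  At T: go right to R.
    At R: go left to H.
      At H: go left to M.
        At M: go left to N.
          N is a leaf — visit N.
        At M: no right child.
        Visit M.
      At H: no right child.
      Visit H.
    At R: no right child.
    Visit R.
  Visit T.
At K: go right to G.
  At G: no left child.
  At G: go right to B.
    At B: go left to V.
      At V: go left to P.
        P is a leaf — visit P.
      At V: no right child.
      Visit V.
    At B: go right to S.
      At S: go left to J.
        J is a leaf — visit J.
      At S: no right child.
      Visit S.
    Visit B.
  Visit G.
Visit K.
Full post-order sequence: F, Q, N, M, H, R, T, P, V, J, S, B, G, K.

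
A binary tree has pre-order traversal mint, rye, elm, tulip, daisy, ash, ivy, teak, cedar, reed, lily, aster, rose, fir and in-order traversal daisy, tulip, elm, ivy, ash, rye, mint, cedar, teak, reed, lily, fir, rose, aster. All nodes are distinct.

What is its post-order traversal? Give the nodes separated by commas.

The first element of pre-order is the root; it splits in-order into left and right subtrees.
Root mint: left subtree has 6 nodes {daisy, tulip, elm, ivy, ash, rye}, right has 7 {cedar, teak, reed, lily, fir, rose, aster}.
  Root rye: left subtree has 5 nodes {daisy, tulip, elm, ivy, ash}, right has 0 { }.
    Root elm: left subtree has 2 nodes {daisy, tulip}, right has 2 {ivy, ash}.
      Root tulip: left subtree has 1 node {daisy}, right has 0 { }.
      Root ash: left subtree has 1 node {ivy}, right has 0 { }.
  Root teak: left subtree has 1 node {cedar}, right has 5 {reed, lily, fir, rose, aster}.
    Root reed: left subtree has 0 nodes { }, right has 4 {lily, fir, rose, aster}.
      Root lily: left subtree has 0 nodes { }, right has 3 {fir, rose, aster}.
        Root aster: left subtree has 2 nodes {fir, rose}, right has 0 { }.
          Root rose: left subtree has 1 node {fir}, right has 0 { }.

daisy, tulip, ivy, ash, elm, rye, cedar, fir, rose, aster, lily, reed, teak, mint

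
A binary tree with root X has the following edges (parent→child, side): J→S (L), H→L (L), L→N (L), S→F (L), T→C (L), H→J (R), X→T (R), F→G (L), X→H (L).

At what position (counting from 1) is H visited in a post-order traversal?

7

Post-order visits the left subtree, then the right subtree, then the node.
At X: go left to H.
  At H: go left to L.
    At L: go left to N.
      N is a leaf — visit N.
    At L: no right child.
    Visit L.
  At H: go right to J.
    At J: go left to S.
      At S: go left to F.
        At F: go left to G.
          G is a leaf — visit G.
        At F: no right child.
        Visit F.
      At S: no right child.
      Visit S.
    At J: no right child.
    Visit J.
  Visit H.
At X: go right to T.
  At T: go left to C.
    C is a leaf — visit C.
  At T: no right child.
  Visit T.
Visit X.
Full post-order sequence: N, L, G, F, S, J, H, C, T, X.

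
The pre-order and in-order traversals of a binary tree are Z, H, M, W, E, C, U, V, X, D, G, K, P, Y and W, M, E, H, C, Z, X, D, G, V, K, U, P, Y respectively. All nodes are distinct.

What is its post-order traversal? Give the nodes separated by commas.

W, E, M, C, H, G, D, X, K, V, Y, P, U, Z

The first element of pre-order is the root; it splits in-order into left and right subtrees.
Root Z: left subtree has 5 nodes {W, M, E, H, C}, right has 8 {X, D, G, V, K, U, P, Y}.
  Root H: left subtree has 3 nodes {W, M, E}, right has 1 {C}.
    Root M: left subtree has 1 node {W}, right has 1 {E}.
  Root U: left subtree has 5 nodes {X, D, G, V, K}, right has 2 {P, Y}.
    Root V: left subtree has 3 nodes {X, D, G}, right has 1 {K}.
      Root X: left subtree has 0 nodes { }, right has 2 {D, G}.
        Root D: left subtree has 0 nodes { }, right has 1 {G}.
    Root P: left subtree has 0 nodes { }, right has 1 {Y}.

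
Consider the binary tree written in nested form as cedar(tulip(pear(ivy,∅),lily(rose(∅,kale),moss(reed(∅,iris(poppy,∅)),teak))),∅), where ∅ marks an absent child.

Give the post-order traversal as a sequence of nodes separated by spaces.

ivy pear kale rose poppy iris reed teak moss lily tulip cedar

Post-order visits the left subtree, then the right subtree, then the node.
At cedar: go left to tulip.
  At tulip: go left to pear.
    At pear: go left to ivy.
      ivy is a leaf — visit ivy.
    At pear: no right child.
    Visit pear.
  At tulip: go right to lily.
    At lily: go left to rose.
      At rose: no left child.
      At rose: go right to kale.
        kale is a leaf — visit kale.
      Visit rose.
    At lily: go right to moss.
      At moss: go left to reed.
        At reed: no left child.
        At reed: go right to iris.
          At iris: go left to poppy.
            poppy is a leaf — visit poppy.
          At iris: no right child.
          Visit iris.
        Visit reed.
      At moss: go right to teak.
        teak is a leaf — visit teak.
      Visit moss.
    Visit lily.
  Visit tulip.
At cedar: no right child.
Visit cedar.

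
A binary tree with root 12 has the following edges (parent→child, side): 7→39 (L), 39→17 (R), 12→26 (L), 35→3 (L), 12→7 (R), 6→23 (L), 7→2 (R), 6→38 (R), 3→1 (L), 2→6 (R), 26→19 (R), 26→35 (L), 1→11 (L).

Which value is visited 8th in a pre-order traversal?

Pre-order visits the node, then its left subtree, then its right subtree.
Visit 12.
At 12: go left to 26.
  Visit 26.
  At 26: go left to 35.
    Visit 35.
    At 35: go left to 3.
      Visit 3.
      At 3: go left to 1.
        Visit 1.
        At 1: go left to 11.
          11 is a leaf — visit 11.
        At 1: no right child.
      At 3: no right child.
    At 35: no right child.
  At 26: go right to 19.
    19 is a leaf — visit 19.
At 12: go right to 7.
  Visit 7.
  At 7: go left to 39.
    Visit 39.
    At 39: no left child.
    At 39: go right to 17.
      17 is a leaf — visit 17.
  At 7: go right to 2.
    Visit 2.
    At 2: no left child.
    At 2: go right to 6.
      Visit 6.
      At 6: go left to 23.
        23 is a leaf — visit 23.
      At 6: go right to 38.
        38 is a leaf — visit 38.
Full pre-order sequence: 12, 26, 35, 3, 1, 11, 19, 7, 39, 17, 2, 6, 23, 38.

7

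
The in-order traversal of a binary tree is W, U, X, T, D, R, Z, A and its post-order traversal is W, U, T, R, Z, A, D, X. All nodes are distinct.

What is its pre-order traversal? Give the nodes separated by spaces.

X U W D T A Z R

The last element of post-order is the root; it splits in-order into left and right subtrees.
Root X: left subtree has 2 nodes {W, U}, right has 5 {T, D, R, Z, A}.
  Root U: left subtree has 1 node {W}, right has 0 { }.
  Root D: left subtree has 1 node {T}, right has 3 {R, Z, A}.
    Root A: left subtree has 2 nodes {R, Z}, right has 0 { }.
      Root Z: left subtree has 1 node {R}, right has 0 { }.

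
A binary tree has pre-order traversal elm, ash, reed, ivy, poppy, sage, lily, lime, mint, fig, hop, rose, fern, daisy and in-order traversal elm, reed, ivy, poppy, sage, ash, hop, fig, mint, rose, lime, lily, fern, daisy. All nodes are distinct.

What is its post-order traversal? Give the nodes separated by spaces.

The first element of pre-order is the root; it splits in-order into left and right subtrees.
Root elm: left subtree has 0 nodes { }, right has 13 {reed, ivy, poppy, sage, ash, hop, fig, mint, rose, lime, lily, fern, daisy}.
  Root ash: left subtree has 4 nodes {reed, ivy, poppy, sage}, right has 8 {hop, fig, mint, rose, lime, lily, fern, daisy}.
    Root reed: left subtree has 0 nodes { }, right has 3 {ivy, poppy, sage}.
      Root ivy: left subtree has 0 nodes { }, right has 2 {poppy, sage}.
        Root poppy: left subtree has 0 nodes { }, right has 1 {sage}.
    Root lily: left subtree has 5 nodes {hop, fig, mint, rose, lime}, right has 2 {fern, daisy}.
      Root lime: left subtree has 4 nodes {hop, fig, mint, rose}, right has 0 { }.
        Root mint: left subtree has 2 nodes {hop, fig}, right has 1 {rose}.
          Root fig: left subtree has 1 node {hop}, right has 0 { }.
      Root fern: left subtree has 0 nodes { }, right has 1 {daisy}.

sage poppy ivy reed hop fig rose mint lime daisy fern lily ash elm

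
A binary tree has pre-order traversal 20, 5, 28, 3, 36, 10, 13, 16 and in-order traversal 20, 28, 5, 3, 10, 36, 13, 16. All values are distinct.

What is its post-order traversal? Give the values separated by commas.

The first element of pre-order is the root; it splits in-order into left and right subtrees.
Root 20: left subtree has 0 nodes { }, right has 7 {28, 5, 3, 10, 36, 13, 16}.
  Root 5: left subtree has 1 node {28}, right has 5 {3, 10, 36, 13, 16}.
    Root 3: left subtree has 0 nodes { }, right has 4 {10, 36, 13, 16}.
      Root 36: left subtree has 1 node {10}, right has 2 {13, 16}.
        Root 13: left subtree has 0 nodes { }, right has 1 {16}.

28, 10, 16, 13, 36, 3, 5, 20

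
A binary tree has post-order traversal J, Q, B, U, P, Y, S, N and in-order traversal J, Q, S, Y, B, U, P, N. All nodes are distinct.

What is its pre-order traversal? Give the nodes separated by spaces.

N S Q J Y P U B

The last element of post-order is the root; it splits in-order into left and right subtrees.
Root N: left subtree has 7 nodes {J, Q, S, Y, B, U, P}, right has 0 { }.
  Root S: left subtree has 2 nodes {J, Q}, right has 4 {Y, B, U, P}.
    Root Q: left subtree has 1 node {J}, right has 0 { }.
    Root Y: left subtree has 0 nodes { }, right has 3 {B, U, P}.
      Root P: left subtree has 2 nodes {B, U}, right has 0 { }.
        Root U: left subtree has 1 node {B}, right has 0 { }.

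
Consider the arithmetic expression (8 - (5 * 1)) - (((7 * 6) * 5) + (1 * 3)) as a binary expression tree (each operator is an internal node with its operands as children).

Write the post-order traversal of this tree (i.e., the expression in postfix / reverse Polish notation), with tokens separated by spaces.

8 5 1 * - 7 6 * 5 * 1 3 * + -

Post-order on an expression tree gives postfix notation: for each operator, emit left operand, right operand, then the operator.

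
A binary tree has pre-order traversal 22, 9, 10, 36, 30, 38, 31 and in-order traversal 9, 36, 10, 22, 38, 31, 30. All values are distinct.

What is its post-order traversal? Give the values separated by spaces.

36 10 9 31 38 30 22

The first element of pre-order is the root; it splits in-order into left and right subtrees.
Root 22: left subtree has 3 nodes {9, 36, 10}, right has 3 {38, 31, 30}.
  Root 9: left subtree has 0 nodes { }, right has 2 {36, 10}.
    Root 10: left subtree has 1 node {36}, right has 0 { }.
  Root 30: left subtree has 2 nodes {38, 31}, right has 0 { }.
    Root 38: left subtree has 0 nodes { }, right has 1 {31}.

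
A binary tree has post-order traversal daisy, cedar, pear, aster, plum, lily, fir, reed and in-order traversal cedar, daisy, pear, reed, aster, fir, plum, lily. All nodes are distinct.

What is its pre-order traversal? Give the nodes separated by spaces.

reed pear cedar daisy fir aster lily plum

The last element of post-order is the root; it splits in-order into left and right subtrees.
Root reed: left subtree has 3 nodes {cedar, daisy, pear}, right has 4 {aster, fir, plum, lily}.
  Root pear: left subtree has 2 nodes {cedar, daisy}, right has 0 { }.
    Root cedar: left subtree has 0 nodes { }, right has 1 {daisy}.
  Root fir: left subtree has 1 node {aster}, right has 2 {plum, lily}.
    Root lily: left subtree has 1 node {plum}, right has 0 { }.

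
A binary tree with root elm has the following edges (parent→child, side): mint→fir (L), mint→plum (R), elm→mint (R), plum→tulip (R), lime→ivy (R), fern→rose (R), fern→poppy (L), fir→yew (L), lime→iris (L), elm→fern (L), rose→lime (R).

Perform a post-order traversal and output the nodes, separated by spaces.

poppy iris ivy lime rose fern yew fir tulip plum mint elm

Post-order visits the left subtree, then the right subtree, then the node.
At elm: go left to fern.
  At fern: go left to poppy.
    poppy is a leaf — visit poppy.
  At fern: go right to rose.
    At rose: no left child.
    At rose: go right to lime.
      At lime: go left to iris.
        iris is a leaf — visit iris.
      At lime: go right to ivy.
        ivy is a leaf — visit ivy.
      Visit lime.
    Visit rose.
  Visit fern.
At elm: go right to mint.
  At mint: go left to fir.
    At fir: go left to yew.
      yew is a leaf — visit yew.
    At fir: no right child.
    Visit fir.
  At mint: go right to plum.
    At plum: no left child.
    At plum: go right to tulip.
      tulip is a leaf — visit tulip.
    Visit plum.
  Visit mint.
Visit elm.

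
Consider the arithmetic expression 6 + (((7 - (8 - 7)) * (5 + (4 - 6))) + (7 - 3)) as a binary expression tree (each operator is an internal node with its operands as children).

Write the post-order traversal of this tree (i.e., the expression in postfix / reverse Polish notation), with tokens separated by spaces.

Post-order on an expression tree gives postfix notation: for each operator, emit left operand, right operand, then the operator.

6 7 8 7 - - 5 4 6 - + * 7 3 - + +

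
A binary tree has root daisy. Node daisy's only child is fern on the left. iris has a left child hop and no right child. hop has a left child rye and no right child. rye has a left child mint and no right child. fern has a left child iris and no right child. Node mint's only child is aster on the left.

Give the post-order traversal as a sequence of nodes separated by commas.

aster, mint, rye, hop, iris, fern, daisy

Post-order visits the left subtree, then the right subtree, then the node.
At daisy: go left to fern.
  At fern: go left to iris.
    At iris: go left to hop.
      At hop: go left to rye.
        At rye: go left to mint.
          At mint: go left to aster.
            aster is a leaf — visit aster.
          At mint: no right child.
          Visit mint.
        At rye: no right child.
        Visit rye.
      At hop: no right child.
      Visit hop.
    At iris: no right child.
    Visit iris.
  At fern: no right child.
  Visit fern.
At daisy: no right child.
Visit daisy.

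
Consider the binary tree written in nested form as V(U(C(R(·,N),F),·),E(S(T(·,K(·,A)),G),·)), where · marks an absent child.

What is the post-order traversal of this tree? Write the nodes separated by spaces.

Post-order visits the left subtree, then the right subtree, then the node.
At V: go left to U.
  At U: go left to C.
    At C: go left to R.
      At R: no left child.
      At R: go right to N.
        N is a leaf — visit N.
      Visit R.
    At C: go right to F.
      F is a leaf — visit F.
    Visit C.
  At U: no right child.
  Visit U.
At V: go right to E.
  At E: go left to S.
    At S: go left to T.
      At T: no left child.
      At T: go right to K.
        At K: no left child.
        At K: go right to A.
          A is a leaf — visit A.
        Visit K.
      Visit T.
    At S: go right to G.
      G is a leaf — visit G.
    Visit S.
  At E: no right child.
  Visit E.
Visit V.

N R F C U A K T G S E V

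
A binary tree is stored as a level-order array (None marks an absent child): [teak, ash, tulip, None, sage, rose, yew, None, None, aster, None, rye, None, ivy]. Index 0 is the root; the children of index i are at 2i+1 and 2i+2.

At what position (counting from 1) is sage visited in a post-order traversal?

2

Post-order visits the left subtree, then the right subtree, then the node.
At teak: go left to ash.
  At ash: no left child.
  At ash: go right to sage.
    At sage: go left to aster.
      aster is a leaf — visit aster.
    At sage: no right child.
    Visit sage.
  Visit ash.
At teak: go right to tulip.
  At tulip: go left to rose.
    At rose: go left to rye.
      rye is a leaf — visit rye.
    At rose: no right child.
    Visit rose.
  At tulip: go right to yew.
    At yew: go left to ivy.
      ivy is a leaf — visit ivy.
    At yew: no right child.
    Visit yew.
  Visit tulip.
Visit teak.
Full post-order sequence: aster, sage, ash, rye, rose, ivy, yew, tulip, teak.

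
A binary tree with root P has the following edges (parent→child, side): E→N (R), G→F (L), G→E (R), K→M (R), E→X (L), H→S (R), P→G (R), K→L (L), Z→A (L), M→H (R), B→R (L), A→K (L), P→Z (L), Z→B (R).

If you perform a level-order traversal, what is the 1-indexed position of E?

7

Level-order visits nodes level by level from the root, left to right within each level.
Level 0: P
Level 1: Z, G
Level 2: A, B, F, E
Level 3: K, R, X, N
Level 4: L, M
Level 5: H
Level 6: S
Full level-order sequence: P, Z, G, A, B, F, E, K, R, X, N, L, M, H, S.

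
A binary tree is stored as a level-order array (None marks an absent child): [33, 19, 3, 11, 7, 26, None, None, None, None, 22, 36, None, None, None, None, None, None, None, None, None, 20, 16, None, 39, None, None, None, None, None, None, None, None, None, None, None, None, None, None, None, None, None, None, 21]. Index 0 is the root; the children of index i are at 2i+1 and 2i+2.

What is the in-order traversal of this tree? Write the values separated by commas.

In-order visits the left subtree, then the node, then the right subtree.
At 33: go left to 19.
  At 19: go left to 11.
    11 is a leaf — visit 11.
  Visit 19.
  At 19: go right to 7.
    At 7: no left child.
    Visit 7.
    At 7: go right to 22.
      At 22: go left to 20.
        At 20: go left to 21.
          21 is a leaf — visit 21.
        Visit 20.
        At 20: no right child.
      Visit 22.
      At 22: go right to 16.
        16 is a leaf — visit 16.
Visit 33.
At 33: go right to 3.
  At 3: go left to 26.
    At 26: go left to 36.
      At 36: no left child.
      Visit 36.
      At 36: go right to 39.
        39 is a leaf — visit 39.
    Visit 26.
    At 26: no right child.
  Visit 3.
  At 3: no right child.

11, 19, 7, 21, 20, 22, 16, 33, 36, 39, 26, 3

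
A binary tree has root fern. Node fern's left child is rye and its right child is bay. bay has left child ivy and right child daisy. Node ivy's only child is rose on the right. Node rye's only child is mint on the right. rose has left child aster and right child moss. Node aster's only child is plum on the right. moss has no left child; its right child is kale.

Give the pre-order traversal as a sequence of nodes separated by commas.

Pre-order visits the node, then its left subtree, then its right subtree.
Visit fern.
At fern: go left to rye.
  Visit rye.
  At rye: no left child.
  At rye: go right to mint.
    mint is a leaf — visit mint.
At fern: go right to bay.
  Visit bay.
  At bay: go left to ivy.
    Visit ivy.
    At ivy: no left child.
    At ivy: go right to rose.
      Visit rose.
      At rose: go left to aster.
        Visit aster.
        At aster: no left child.
        At aster: go right to plum.
          plum is a leaf — visit plum.
      At rose: go right to moss.
        Visit moss.
        At moss: no left child.
        At moss: go right to kale.
          kale is a leaf — visit kale.
  At bay: go right to daisy.
    daisy is a leaf — visit daisy.

fern, rye, mint, bay, ivy, rose, aster, plum, moss, kale, daisy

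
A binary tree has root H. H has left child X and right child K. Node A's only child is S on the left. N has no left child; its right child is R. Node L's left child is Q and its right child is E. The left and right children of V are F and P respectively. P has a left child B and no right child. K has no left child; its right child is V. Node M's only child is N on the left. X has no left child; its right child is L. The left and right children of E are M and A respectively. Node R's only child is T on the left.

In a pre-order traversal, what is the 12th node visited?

K

Pre-order visits the node, then its left subtree, then its right subtree.
Visit H.
At H: go left to X.
  Visit X.
  At X: no left child.
  At X: go right to L.
    Visit L.
    At L: go left to Q.
      Q is a leaf — visit Q.
    At L: go right to E.
      Visit E.
      At E: go left to M.
        Visit M.
        At M: go left to N.
          Visit N.
          At N: no left child.
          At N: go right to R.
            Visit R.
            At R: go left to T.
              T is a leaf — visit T.
            At R: no right child.
        At M: no right child.
      At E: go right to A.
        Visit A.
        At A: go left to S.
          S is a leaf — visit S.
        At A: no right child.
At H: go right to K.
  Visit K.
  At K: no left child.
  At K: go right to V.
    Visit V.
    At V: go left to F.
      F is a leaf — visit F.
    At V: go right to P.
      Visit P.
      At P: go left to B.
        B is a leaf — visit B.
      At P: no right child.
Full pre-order sequence: H, X, L, Q, E, M, N, R, T, A, S, K, V, F, P, B.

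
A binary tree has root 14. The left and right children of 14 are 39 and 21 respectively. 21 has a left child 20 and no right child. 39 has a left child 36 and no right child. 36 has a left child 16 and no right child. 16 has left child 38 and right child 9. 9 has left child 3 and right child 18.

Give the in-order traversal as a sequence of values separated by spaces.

38 16 3 9 18 36 39 14 20 21

In-order visits the left subtree, then the node, then the right subtree.
At 14: go left to 39.
  At 39: go left to 36.
    At 36: go left to 16.
      At 16: go left to 38.
        38 is a leaf — visit 38.
      Visit 16.
      At 16: go right to 9.
        At 9: go left to 3.
          3 is a leaf — visit 3.
        Visit 9.
        At 9: go right to 18.
          18 is a leaf — visit 18.
    Visit 36.
    At 36: no right child.
  Visit 39.
  At 39: no right child.
Visit 14.
At 14: go right to 21.
  At 21: go left to 20.
    20 is a leaf — visit 20.
  Visit 21.
  At 21: no right child.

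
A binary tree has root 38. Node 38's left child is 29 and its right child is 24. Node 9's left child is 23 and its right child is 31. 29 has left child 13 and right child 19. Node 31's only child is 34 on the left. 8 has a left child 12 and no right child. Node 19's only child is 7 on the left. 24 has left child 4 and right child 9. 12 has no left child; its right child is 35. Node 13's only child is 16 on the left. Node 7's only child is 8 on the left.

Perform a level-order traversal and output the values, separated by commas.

38, 29, 24, 13, 19, 4, 9, 16, 7, 23, 31, 8, 34, 12, 35

Level-order visits nodes level by level from the root, left to right within each level.
Level 0: 38
Level 1: 29, 24
Level 2: 13, 19, 4, 9
Level 3: 16, 7, 23, 31
Level 4: 8, 34
Level 5: 12
Level 6: 35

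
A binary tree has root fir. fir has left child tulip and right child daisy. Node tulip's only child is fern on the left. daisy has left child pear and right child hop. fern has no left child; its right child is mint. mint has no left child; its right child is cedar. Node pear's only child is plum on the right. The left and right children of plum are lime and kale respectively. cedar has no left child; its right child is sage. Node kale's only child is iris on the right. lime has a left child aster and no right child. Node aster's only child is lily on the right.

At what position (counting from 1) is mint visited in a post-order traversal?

Post-order visits the left subtree, then the right subtree, then the node.
At fir: go left to tulip.
  At tulip: go left to fern.
    At fern: no left child.
    At fern: go right to mint.
      At mint: no left child.
      At mint: go right to cedar.
        At cedar: no left child.
        At cedar: go right to sage.
          sage is a leaf — visit sage.
        Visit cedar.
      Visit mint.
    Visit fern.
  At tulip: no right child.
  Visit tulip.
At fir: go right to daisy.
  At daisy: go left to pear.
    At pear: no left child.
    At pear: go right to plum.
      At plum: go left to lime.
        At lime: go left to aster.
          At aster: no left child.
          At aster: go right to lily.
            lily is a leaf — visit lily.
          Visit aster.
        At lime: no right child.
        Visit lime.
      At plum: go right to kale.
        At kale: no left child.
        At kale: go right to iris.
          iris is a leaf — visit iris.
        Visit kale.
      Visit plum.
    Visit pear.
  At daisy: go right to hop.
    hop is a leaf — visit hop.
  Visit daisy.
Visit fir.
Full post-order sequence: sage, cedar, mint, fern, tulip, lily, aster, lime, iris, kale, plum, pear, hop, daisy, fir.

3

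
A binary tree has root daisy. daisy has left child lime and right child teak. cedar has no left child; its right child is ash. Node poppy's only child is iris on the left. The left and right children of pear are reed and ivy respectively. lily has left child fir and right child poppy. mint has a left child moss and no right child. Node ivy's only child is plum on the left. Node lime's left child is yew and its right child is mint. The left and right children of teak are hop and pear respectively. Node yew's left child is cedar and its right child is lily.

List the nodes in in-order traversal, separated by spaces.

In-order visits the left subtree, then the node, then the right subtree.
At daisy: go left to lime.
  At lime: go left to yew.
    At yew: go left to cedar.
      At cedar: no left child.
      Visit cedar.
      At cedar: go right to ash.
        ash is a leaf — visit ash.
    Visit yew.
    At yew: go right to lily.
      At lily: go left to fir.
        fir is a leaf — visit fir.
      Visit lily.
      At lily: go right to poppy.
        At poppy: go left to iris.
          iris is a leaf — visit iris.
        Visit poppy.
        At poppy: no right child.
  Visit lime.
  At lime: go right to mint.
    At mint: go left to moss.
      moss is a leaf — visit moss.
    Visit mint.
    At mint: no right child.
Visit daisy.
At daisy: go right to teak.
  At teak: go left to hop.
    hop is a leaf — visit hop.
  Visit teak.
  At teak: go right to pear.
    At pear: go left to reed.
      reed is a leaf — visit reed.
    Visit pear.
    At pear: go right to ivy.
      At ivy: go left to plum.
        plum is a leaf — visit plum.
      Visit ivy.
      At ivy: no right child.

cedar ash yew fir lily iris poppy lime moss mint daisy hop teak reed pear plum ivy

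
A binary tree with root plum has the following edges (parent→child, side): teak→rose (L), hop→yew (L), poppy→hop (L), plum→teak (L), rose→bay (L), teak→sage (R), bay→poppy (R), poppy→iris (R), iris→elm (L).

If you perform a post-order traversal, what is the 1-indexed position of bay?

6

Post-order visits the left subtree, then the right subtree, then the node.
At plum: go left to teak.
  At teak: go left to rose.
    At rose: go left to bay.
      At bay: no left child.
      At bay: go right to poppy.
        At poppy: go left to hop.
          At hop: go left to yew.
            yew is a leaf — visit yew.
          At hop: no right child.
          Visit hop.
        At poppy: go right to iris.
          At iris: go left to elm.
            elm is a leaf — visit elm.
          At iris: no right child.
          Visit iris.
        Visit poppy.
      Visit bay.
    At rose: no right child.
    Visit rose.
  At teak: go right to sage.
    sage is a leaf — visit sage.
  Visit teak.
At plum: no right child.
Visit plum.
Full post-order sequence: yew, hop, elm, iris, poppy, bay, rose, sage, teak, plum.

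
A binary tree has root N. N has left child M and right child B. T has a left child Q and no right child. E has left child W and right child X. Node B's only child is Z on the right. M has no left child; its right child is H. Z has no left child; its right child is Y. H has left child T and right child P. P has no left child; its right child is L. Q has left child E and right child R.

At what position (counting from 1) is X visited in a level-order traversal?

Level-order visits nodes level by level from the root, left to right within each level.
Level 0: N
Level 1: M, B
Level 2: H, Z
Level 3: T, P, Y
Level 4: Q, L
Level 5: E, R
Level 6: W, X
Full level-order sequence: N, M, B, H, Z, T, P, Y, Q, L, E, R, W, X.

14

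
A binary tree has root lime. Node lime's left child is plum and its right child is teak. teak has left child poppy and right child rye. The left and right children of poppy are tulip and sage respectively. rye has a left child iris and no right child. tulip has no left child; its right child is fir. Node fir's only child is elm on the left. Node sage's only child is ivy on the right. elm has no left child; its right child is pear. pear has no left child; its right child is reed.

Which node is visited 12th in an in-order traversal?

iris

In-order visits the left subtree, then the node, then the right subtree.
At lime: go left to plum.
  plum is a leaf — visit plum.
Visit lime.
At lime: go right to teak.
  At teak: go left to poppy.
    At poppy: go left to tulip.
      At tulip: no left child.
      Visit tulip.
      At tulip: go right to fir.
        At fir: go left to elm.
          At elm: no left child.
          Visit elm.
          At elm: go right to pear.
            At pear: no left child.
            Visit pear.
            At pear: go right to reed.
              reed is a leaf — visit reed.
        Visit fir.
        At fir: no right child.
    Visit poppy.
    At poppy: go right to sage.
      At sage: no left child.
      Visit sage.
      At sage: go right to ivy.
        ivy is a leaf — visit ivy.
  Visit teak.
  At teak: go right to rye.
    At rye: go left to iris.
      iris is a leaf — visit iris.
    Visit rye.
    At rye: no right child.
Full in-order sequence: plum, lime, tulip, elm, pear, reed, fir, poppy, sage, ivy, teak, iris, rye.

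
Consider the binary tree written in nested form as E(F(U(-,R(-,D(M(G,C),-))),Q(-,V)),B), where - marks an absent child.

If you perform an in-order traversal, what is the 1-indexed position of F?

In-order visits the left subtree, then the node, then the right subtree.
At E: go left to F.
  At F: go left to U.
    At U: no left child.
    Visit U.
    At U: go right to R.
      At R: no left child.
      Visit R.
      At R: go right to D.
        At D: go left to M.
          At M: go left to G.
            G is a leaf — visit G.
          Visit M.
          At M: go right to C.
            C is a leaf — visit C.
        Visit D.
        At D: no right child.
  Visit F.
  At F: go right to Q.
    At Q: no left child.
    Visit Q.
    At Q: go right to V.
      V is a leaf — visit V.
Visit E.
At E: go right to B.
  B is a leaf — visit B.
Full in-order sequence: U, R, G, M, C, D, F, Q, V, E, B.

7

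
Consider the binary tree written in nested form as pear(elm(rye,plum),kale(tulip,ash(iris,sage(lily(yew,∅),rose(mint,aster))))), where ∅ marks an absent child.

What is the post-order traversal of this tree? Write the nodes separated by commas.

Post-order visits the left subtree, then the right subtree, then the node.
At pear: go left to elm.
  At elm: go left to rye.
    rye is a leaf — visit rye.
  At elm: go right to plum.
    plum is a leaf — visit plum.
  Visit elm.
At pear: go right to kale.
  At kale: go left to tulip.
    tulip is a leaf — visit tulip.
  At kale: go right to ash.
    At ash: go left to iris.
      iris is a leaf — visit iris.
    At ash: go right to sage.
      At sage: go left to lily.
        At lily: go left to yew.
          yew is a leaf — visit yew.
        At lily: no right child.
        Visit lily.
      At sage: go right to rose.
        At rose: go left to mint.
          mint is a leaf — visit mint.
        At rose: go right to aster.
          aster is a leaf — visit aster.
        Visit rose.
      Visit sage.
    Visit ash.
  Visit kale.
Visit pear.

rye, plum, elm, tulip, iris, yew, lily, mint, aster, rose, sage, ash, kale, pear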